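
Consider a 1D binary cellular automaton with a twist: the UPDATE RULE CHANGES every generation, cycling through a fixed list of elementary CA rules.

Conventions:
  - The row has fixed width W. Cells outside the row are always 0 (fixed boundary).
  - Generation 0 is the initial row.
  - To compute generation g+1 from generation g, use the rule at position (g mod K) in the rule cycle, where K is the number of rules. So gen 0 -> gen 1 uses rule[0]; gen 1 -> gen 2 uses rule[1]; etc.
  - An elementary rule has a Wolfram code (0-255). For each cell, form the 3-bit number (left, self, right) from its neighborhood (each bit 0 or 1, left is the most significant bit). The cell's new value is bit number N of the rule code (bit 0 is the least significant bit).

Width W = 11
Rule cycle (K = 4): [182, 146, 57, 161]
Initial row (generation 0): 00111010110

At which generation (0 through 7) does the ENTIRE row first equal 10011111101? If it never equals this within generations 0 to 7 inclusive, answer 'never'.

Gen 0: 00111010110
Gen 1 (rule 182): 01010111001
Gen 2 (rule 146): 10000010110
Gen 3 (rule 57): 01111001101
Gen 4 (rule 161): 00110000010
Gen 5 (rule 182): 01001000111
Gen 6 (rule 146): 10110101010
Gen 7 (rule 57): 01101010101

Answer: never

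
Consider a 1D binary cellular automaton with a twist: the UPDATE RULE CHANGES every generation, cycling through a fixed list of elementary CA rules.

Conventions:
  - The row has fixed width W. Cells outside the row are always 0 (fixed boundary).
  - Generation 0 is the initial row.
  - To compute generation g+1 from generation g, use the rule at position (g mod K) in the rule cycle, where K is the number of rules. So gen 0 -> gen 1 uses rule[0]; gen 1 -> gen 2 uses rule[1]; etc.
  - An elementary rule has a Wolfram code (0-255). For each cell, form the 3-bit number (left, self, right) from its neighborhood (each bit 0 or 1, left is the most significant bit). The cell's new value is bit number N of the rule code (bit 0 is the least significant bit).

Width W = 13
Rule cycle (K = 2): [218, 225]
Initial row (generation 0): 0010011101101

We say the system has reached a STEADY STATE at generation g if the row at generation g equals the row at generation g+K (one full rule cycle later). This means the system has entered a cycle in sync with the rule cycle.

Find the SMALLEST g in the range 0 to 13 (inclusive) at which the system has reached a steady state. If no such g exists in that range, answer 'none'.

Gen 0: 0010011101101
Gen 1 (rule 218): 0101111101100
Gen 2 (rule 225): 0010111110101
Gen 3 (rule 218): 0100111110000
Gen 4 (rule 225): 0000011110111
Gen 5 (rule 218): 0000111110111
Gen 6 (rule 225): 1110011111011
Gen 7 (rule 218): 1111111111011
Gen 8 (rule 225): 0111111111101
Gen 9 (rule 218): 1111111111100
Gen 10 (rule 225): 0111111111101
Gen 11 (rule 218): 1111111111100
Gen 12 (rule 225): 0111111111101
Gen 13 (rule 218): 1111111111100
Gen 14 (rule 225): 0111111111101
Gen 15 (rule 218): 1111111111100

Answer: 8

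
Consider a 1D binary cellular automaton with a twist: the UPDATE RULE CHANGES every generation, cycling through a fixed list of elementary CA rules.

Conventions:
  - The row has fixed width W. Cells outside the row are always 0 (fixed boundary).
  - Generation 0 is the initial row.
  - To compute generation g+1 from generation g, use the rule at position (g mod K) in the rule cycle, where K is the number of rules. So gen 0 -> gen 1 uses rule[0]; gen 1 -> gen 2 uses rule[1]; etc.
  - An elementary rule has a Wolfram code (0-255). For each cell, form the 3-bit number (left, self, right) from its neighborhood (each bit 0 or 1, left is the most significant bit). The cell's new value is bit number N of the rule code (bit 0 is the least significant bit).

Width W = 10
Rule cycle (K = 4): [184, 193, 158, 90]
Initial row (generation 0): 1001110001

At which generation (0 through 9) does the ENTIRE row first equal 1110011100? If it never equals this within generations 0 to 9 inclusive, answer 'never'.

Answer: 8

Derivation:
Gen 0: 1001110001
Gen 1 (rule 184): 0101101000
Gen 2 (rule 193): 0000100011
Gen 3 (rule 158): 0001110110
Gen 4 (rule 90): 0011010111
Gen 5 (rule 184): 0010101110
Gen 6 (rule 193): 1000000110
Gen 7 (rule 158): 1100001101
Gen 8 (rule 90): 1110011100
Gen 9 (rule 184): 1101011010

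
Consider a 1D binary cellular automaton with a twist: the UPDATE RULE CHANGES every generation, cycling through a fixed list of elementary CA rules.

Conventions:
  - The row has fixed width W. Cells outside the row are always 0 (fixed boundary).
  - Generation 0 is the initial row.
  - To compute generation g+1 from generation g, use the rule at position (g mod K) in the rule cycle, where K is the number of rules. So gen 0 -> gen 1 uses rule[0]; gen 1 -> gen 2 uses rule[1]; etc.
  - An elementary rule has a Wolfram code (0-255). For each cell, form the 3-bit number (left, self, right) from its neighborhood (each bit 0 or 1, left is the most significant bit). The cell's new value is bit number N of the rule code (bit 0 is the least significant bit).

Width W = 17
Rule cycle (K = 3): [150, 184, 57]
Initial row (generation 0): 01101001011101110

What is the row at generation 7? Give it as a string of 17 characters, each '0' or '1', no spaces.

Gen 0: 01101001011101110
Gen 1 (rule 150): 10001111001000101
Gen 2 (rule 184): 01001110100100010
Gen 3 (rule 57): 00101001010011001
Gen 4 (rule 150): 01101111011100111
Gen 5 (rule 184): 01011110111010110
Gen 6 (rule 57): 00110001100101101
Gen 7 (rule 150): 01001010011100001

Answer: 01001010011100001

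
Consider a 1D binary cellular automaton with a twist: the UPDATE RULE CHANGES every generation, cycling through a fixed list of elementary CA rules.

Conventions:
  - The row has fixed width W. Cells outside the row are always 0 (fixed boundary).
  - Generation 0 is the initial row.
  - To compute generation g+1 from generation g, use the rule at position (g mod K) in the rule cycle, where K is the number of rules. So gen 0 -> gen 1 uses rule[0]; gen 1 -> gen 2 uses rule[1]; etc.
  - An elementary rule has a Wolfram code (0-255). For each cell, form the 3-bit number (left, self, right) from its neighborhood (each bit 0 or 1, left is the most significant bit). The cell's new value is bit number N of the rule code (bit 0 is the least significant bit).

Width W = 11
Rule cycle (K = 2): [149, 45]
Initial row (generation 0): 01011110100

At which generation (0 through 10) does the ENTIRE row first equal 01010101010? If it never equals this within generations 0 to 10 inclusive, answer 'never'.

Answer: 6

Derivation:
Gen 0: 01011110100
Gen 1 (rule 149): 01001100111
Gen 2 (rule 45): 01001000100
Gen 3 (rule 149): 01101110111
Gen 4 (rule 45): 01011001100
Gen 5 (rule 149): 01000100011
Gen 6 (rule 45): 01010101010
Gen 7 (rule 149): 01010101011
Gen 8 (rule 45): 01111111110
Gen 9 (rule 149): 00111111101
Gen 10 (rule 45): 10100000011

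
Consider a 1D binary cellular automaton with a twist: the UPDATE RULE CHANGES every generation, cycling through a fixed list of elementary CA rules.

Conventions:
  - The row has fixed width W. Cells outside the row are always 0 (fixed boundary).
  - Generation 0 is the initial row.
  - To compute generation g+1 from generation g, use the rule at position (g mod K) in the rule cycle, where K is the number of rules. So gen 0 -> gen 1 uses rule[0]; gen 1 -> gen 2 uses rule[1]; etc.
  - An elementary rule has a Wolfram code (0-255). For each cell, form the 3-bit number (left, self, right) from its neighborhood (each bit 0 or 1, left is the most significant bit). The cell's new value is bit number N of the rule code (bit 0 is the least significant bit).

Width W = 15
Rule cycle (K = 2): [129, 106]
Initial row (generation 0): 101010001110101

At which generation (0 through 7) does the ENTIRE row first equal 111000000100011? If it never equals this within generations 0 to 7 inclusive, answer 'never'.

Answer: 7

Derivation:
Gen 0: 101010001110101
Gen 1 (rule 129): 000000100100000
Gen 2 (rule 106): 000001001000000
Gen 3 (rule 129): 111100000011111
Gen 4 (rule 106): 100100000110001
Gen 5 (rule 129): 000001110000100
Gen 6 (rule 106): 000011010001000
Gen 7 (rule 129): 111000000100011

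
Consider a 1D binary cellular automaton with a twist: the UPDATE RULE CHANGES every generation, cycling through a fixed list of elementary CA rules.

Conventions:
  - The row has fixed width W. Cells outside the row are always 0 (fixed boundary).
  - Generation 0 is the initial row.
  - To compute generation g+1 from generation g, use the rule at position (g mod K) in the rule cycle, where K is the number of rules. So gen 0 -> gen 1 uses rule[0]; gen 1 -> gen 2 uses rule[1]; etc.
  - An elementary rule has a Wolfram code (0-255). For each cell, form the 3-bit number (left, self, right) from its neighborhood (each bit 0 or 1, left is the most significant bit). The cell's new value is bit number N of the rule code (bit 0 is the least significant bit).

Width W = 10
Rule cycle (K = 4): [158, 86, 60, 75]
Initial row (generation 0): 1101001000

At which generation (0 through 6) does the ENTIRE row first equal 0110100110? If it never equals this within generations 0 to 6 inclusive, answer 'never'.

Gen 0: 1101001000
Gen 1 (rule 158): 1001111100
Gen 2 (rule 86): 1110000110
Gen 3 (rule 60): 1001000101
Gen 4 (rule 75): 0010011000
Gen 5 (rule 158): 0111110100
Gen 6 (rule 86): 1000010110

Answer: never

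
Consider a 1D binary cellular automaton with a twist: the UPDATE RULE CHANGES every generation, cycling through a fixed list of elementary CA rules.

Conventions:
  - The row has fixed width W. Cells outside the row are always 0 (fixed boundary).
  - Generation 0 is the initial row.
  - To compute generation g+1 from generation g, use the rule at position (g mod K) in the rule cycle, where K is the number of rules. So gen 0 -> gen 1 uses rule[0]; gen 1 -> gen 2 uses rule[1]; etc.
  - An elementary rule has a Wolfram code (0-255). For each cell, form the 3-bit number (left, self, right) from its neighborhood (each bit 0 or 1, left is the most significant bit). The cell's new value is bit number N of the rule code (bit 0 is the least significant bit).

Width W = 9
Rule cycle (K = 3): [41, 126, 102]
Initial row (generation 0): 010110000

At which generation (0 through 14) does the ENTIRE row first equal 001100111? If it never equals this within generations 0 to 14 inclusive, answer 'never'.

Gen 0: 010110000
Gen 1 (rule 41): 001100111
Gen 2 (rule 126): 011111101
Gen 3 (rule 102): 100000111
Gen 4 (rule 41): 001110100
Gen 5 (rule 126): 011011110
Gen 6 (rule 102): 101100010
Gen 7 (rule 41): 011001000
Gen 8 (rule 126): 111111100
Gen 9 (rule 102): 000000100
Gen 10 (rule 41): 111110001
Gen 11 (rule 126): 100011011
Gen 12 (rule 102): 100101101
Gen 13 (rule 41): 000011010
Gen 14 (rule 126): 000111111

Answer: 1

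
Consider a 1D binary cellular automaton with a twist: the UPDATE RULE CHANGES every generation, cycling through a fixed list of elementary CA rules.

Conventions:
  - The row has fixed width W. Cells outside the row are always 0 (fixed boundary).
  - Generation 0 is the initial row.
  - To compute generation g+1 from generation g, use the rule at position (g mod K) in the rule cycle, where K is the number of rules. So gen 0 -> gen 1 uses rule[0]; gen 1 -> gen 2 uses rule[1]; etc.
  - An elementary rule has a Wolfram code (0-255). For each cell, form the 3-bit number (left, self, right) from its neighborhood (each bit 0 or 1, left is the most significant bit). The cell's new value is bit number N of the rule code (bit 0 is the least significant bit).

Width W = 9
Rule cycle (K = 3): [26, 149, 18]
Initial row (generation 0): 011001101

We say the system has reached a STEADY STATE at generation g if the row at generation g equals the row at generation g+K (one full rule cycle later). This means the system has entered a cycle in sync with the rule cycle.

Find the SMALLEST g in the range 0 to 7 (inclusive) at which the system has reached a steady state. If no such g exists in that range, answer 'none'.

Answer: 6

Derivation:
Gen 0: 011001101
Gen 1 (rule 26): 110111000
Gen 2 (rule 149): 000010111
Gen 3 (rule 18): 000100000
Gen 4 (rule 26): 001010000
Gen 5 (rule 149): 101011111
Gen 6 (rule 18): 000000000
Gen 7 (rule 26): 000000000
Gen 8 (rule 149): 111111111
Gen 9 (rule 18): 000000000
Gen 10 (rule 26): 000000000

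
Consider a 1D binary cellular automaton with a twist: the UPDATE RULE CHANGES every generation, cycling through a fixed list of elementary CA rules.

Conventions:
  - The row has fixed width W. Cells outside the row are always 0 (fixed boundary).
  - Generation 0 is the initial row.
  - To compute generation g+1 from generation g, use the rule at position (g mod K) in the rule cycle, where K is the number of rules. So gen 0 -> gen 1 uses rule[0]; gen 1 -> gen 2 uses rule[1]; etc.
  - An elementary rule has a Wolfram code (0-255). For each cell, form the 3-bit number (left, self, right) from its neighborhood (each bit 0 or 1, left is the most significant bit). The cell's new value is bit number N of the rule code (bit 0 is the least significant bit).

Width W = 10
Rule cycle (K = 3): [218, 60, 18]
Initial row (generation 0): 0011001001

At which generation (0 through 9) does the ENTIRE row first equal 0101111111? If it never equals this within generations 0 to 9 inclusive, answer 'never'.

Answer: never

Derivation:
Gen 0: 0011001001
Gen 1 (rule 218): 0111110110
Gen 2 (rule 60): 0100001101
Gen 3 (rule 18): 1010010000
Gen 4 (rule 218): 0001101000
Gen 5 (rule 60): 0001011100
Gen 6 (rule 18): 0010000010
Gen 7 (rule 218): 0101000101
Gen 8 (rule 60): 0111100111
Gen 9 (rule 18): 1000011000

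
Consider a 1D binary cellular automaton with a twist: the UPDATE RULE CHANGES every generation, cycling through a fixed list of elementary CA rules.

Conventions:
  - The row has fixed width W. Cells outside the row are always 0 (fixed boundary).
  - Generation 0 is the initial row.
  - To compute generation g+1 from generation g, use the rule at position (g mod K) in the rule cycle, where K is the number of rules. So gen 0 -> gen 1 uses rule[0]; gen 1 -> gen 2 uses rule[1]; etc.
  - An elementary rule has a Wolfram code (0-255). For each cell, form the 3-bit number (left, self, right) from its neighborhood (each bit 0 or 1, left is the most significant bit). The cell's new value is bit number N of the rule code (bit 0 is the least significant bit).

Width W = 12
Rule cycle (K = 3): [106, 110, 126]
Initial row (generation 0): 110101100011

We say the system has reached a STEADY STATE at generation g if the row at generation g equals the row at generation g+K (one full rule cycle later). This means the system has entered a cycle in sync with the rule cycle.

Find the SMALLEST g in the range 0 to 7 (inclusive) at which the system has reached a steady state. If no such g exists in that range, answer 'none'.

Gen 0: 110101100011
Gen 1 (rule 106): 111011100111
Gen 2 (rule 110): 101110101101
Gen 3 (rule 126): 111011111111
Gen 4 (rule 106): 101110000001
Gen 5 (rule 110): 111010000011
Gen 6 (rule 126): 101111000111
Gen 7 (rule 106): 011001001101
Gen 8 (rule 110): 111011011111
Gen 9 (rule 126): 101111110001
Gen 10 (rule 106): 011000010010

Answer: none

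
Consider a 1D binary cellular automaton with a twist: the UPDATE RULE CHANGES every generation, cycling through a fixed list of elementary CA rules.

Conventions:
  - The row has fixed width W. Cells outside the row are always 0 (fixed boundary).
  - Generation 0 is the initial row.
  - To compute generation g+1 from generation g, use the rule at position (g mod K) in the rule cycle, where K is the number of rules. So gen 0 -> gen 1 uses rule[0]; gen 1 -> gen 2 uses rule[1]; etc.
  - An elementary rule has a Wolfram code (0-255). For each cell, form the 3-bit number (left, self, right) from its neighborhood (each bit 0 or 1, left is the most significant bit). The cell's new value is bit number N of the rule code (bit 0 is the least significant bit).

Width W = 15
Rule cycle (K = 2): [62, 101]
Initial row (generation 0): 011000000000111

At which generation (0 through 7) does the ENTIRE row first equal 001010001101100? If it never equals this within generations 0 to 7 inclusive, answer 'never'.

Answer: never

Derivation:
Gen 0: 011000000000111
Gen 1 (rule 62): 110100000001100
Gen 2 (rule 101): 011101111100101
Gen 3 (rule 62): 110011000011111
Gen 4 (rule 101): 010001011000001
Gen 5 (rule 62): 111011110100011
Gen 6 (rule 101): 001100011101001
Gen 7 (rule 62): 011010110011111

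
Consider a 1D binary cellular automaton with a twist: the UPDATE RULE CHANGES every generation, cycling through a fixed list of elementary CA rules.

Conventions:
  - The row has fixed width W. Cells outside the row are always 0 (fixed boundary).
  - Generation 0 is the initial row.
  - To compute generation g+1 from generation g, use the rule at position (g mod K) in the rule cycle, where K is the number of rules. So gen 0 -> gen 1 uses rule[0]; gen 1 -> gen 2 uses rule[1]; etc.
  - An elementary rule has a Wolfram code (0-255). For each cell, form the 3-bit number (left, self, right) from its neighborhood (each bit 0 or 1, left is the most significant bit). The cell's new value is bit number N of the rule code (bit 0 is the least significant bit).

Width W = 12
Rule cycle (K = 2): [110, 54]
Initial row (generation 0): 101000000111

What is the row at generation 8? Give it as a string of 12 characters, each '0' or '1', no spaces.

Answer: 100110010010

Derivation:
Gen 0: 101000000111
Gen 1 (rule 110): 111000001101
Gen 2 (rule 54): 000100010011
Gen 3 (rule 110): 001100110111
Gen 4 (rule 54): 010011001000
Gen 5 (rule 110): 110111011000
Gen 6 (rule 54): 001000100100
Gen 7 (rule 110): 011001101100
Gen 8 (rule 54): 100110010010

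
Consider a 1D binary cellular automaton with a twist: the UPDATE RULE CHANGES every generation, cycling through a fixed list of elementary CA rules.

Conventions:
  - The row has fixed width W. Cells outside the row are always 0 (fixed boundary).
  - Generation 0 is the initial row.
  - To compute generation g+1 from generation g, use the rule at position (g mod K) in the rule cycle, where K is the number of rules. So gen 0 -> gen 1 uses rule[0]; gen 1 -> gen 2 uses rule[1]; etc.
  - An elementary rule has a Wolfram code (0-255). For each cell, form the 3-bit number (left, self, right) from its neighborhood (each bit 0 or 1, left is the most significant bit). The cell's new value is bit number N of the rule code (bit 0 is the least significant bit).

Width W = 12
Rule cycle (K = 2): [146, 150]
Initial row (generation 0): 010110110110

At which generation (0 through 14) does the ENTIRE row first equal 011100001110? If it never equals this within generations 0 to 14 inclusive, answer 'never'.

Gen 0: 010110110110
Gen 1 (rule 146): 100000000001
Gen 2 (rule 150): 110000000011
Gen 3 (rule 146): 001000000100
Gen 4 (rule 150): 011100001110
Gen 5 (rule 146): 101010010101
Gen 6 (rule 150): 101011110101
Gen 7 (rule 146): 000001100000
Gen 8 (rule 150): 000010010000
Gen 9 (rule 146): 000101101000
Gen 10 (rule 150): 001100001100
Gen 11 (rule 146): 010010010010
Gen 12 (rule 150): 111111111111
Gen 13 (rule 146): 011111111110
Gen 14 (rule 150): 101111111101

Answer: 4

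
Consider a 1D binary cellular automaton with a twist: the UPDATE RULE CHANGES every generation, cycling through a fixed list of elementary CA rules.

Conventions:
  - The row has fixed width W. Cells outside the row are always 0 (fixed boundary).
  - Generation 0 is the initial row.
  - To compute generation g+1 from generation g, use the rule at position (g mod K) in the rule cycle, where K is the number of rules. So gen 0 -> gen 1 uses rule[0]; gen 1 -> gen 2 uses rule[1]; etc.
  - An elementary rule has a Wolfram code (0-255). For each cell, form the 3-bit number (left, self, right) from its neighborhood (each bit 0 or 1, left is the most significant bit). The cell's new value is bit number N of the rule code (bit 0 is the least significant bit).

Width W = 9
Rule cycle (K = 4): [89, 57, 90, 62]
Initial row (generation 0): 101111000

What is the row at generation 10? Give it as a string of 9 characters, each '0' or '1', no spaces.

Answer: 010000000

Derivation:
Gen 0: 101111000
Gen 1 (rule 89): 001001111
Gen 2 (rule 57): 100101000
Gen 3 (rule 90): 011000100
Gen 4 (rule 62): 110101110
Gen 5 (rule 89): 110001011
Gen 6 (rule 57): 101100110
Gen 7 (rule 90): 001111111
Gen 8 (rule 62): 011000000
Gen 9 (rule 89): 011111111
Gen 10 (rule 57): 010000000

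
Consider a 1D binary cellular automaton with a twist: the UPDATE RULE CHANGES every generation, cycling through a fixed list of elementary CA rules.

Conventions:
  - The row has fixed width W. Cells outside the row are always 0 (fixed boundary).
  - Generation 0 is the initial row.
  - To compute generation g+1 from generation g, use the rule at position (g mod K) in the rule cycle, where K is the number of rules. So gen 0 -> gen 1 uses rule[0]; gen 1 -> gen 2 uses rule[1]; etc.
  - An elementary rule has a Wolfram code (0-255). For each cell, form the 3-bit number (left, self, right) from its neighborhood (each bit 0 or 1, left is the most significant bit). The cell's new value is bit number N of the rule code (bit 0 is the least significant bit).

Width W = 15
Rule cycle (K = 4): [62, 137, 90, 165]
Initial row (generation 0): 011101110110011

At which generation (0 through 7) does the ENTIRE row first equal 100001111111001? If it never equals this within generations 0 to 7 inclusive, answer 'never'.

Answer: never

Derivation:
Gen 0: 011101110110011
Gen 1 (rule 62): 110011001101110
Gen 2 (rule 137): 100010001001100
Gen 3 (rule 90): 010101010111110
Gen 4 (rule 165): 011111111011100
Gen 5 (rule 62): 110000000110010
Gen 6 (rule 137): 100111110100000
Gen 7 (rule 90): 011100010010000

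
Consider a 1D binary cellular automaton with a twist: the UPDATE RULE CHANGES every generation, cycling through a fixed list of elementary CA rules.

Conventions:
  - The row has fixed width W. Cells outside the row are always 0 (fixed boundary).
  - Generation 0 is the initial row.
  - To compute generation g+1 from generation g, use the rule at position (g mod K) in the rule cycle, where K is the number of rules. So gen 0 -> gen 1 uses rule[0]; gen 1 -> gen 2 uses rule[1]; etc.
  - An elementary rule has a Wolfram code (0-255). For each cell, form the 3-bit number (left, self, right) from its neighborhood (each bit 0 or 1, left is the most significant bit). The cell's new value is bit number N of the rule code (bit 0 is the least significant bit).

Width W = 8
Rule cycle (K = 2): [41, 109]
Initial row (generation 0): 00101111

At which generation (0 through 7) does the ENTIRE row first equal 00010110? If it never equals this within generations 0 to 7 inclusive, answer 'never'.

Gen 0: 00101111
Gen 1 (rule 41): 10011000
Gen 2 (rule 109): 10011011
Gen 3 (rule 41): 00010110
Gen 4 (rule 109): 11011110
Gen 5 (rule 41): 10110000
Gen 6 (rule 109): 11110111
Gen 7 (rule 41): 10001100

Answer: 3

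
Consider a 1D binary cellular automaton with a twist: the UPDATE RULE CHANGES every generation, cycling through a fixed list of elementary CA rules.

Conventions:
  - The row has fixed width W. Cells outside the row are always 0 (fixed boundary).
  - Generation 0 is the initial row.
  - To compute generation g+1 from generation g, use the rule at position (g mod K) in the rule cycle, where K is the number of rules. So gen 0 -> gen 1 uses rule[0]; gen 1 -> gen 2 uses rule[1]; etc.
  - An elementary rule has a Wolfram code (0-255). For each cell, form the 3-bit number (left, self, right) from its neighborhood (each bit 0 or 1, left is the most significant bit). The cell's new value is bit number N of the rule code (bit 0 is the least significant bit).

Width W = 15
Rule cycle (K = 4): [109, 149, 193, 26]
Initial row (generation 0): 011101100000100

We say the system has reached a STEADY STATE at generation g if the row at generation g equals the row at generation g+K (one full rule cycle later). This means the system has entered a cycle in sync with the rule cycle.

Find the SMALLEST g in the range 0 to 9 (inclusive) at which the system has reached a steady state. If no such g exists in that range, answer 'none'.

Answer: none

Derivation:
Gen 0: 011101100000100
Gen 1 (rule 109): 010111101110101
Gen 2 (rule 149): 010011000100101
Gen 3 (rule 193): 000001010000000
Gen 4 (rule 26): 000010001000000
Gen 5 (rule 109): 111010101011111
Gen 6 (rule 149): 010010101001110
Gen 7 (rule 193): 000000000000110
Gen 8 (rule 26): 000000000001101
Gen 9 (rule 109): 111111111101111
Gen 10 (rule 149): 011111111000110
Gen 11 (rule 193): 001111111010010
Gen 12 (rule 26): 011000000001101
Gen 13 (rule 109): 011011111101111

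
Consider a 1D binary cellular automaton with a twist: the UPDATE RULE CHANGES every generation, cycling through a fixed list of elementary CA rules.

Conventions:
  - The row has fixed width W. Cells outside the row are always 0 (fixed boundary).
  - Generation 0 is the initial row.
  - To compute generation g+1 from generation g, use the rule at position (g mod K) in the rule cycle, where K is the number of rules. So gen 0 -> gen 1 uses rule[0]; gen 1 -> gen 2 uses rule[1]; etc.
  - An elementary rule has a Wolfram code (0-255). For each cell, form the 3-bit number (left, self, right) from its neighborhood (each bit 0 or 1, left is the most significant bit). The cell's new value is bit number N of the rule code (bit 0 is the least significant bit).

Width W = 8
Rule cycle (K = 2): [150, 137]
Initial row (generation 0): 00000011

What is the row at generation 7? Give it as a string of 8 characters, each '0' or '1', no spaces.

Answer: 00101001

Derivation:
Gen 0: 00000011
Gen 1 (rule 150): 00000100
Gen 2 (rule 137): 11110001
Gen 3 (rule 150): 01101011
Gen 4 (rule 137): 01000010
Gen 5 (rule 150): 11100111
Gen 6 (rule 137): 11000110
Gen 7 (rule 150): 00101001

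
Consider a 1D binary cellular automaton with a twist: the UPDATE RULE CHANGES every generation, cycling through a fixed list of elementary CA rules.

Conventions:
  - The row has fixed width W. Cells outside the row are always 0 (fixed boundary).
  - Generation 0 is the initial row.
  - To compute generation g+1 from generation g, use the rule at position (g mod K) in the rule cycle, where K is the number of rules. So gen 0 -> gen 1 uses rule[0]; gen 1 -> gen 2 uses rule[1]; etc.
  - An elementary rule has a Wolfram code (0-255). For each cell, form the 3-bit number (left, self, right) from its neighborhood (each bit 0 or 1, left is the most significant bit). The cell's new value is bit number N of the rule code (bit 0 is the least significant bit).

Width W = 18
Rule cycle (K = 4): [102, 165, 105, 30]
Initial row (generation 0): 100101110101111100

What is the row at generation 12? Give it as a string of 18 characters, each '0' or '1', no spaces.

Gen 0: 100101110101111100
Gen 1 (rule 102): 101110011110000100
Gen 2 (rule 165): 110100001100110101
Gen 3 (rule 105): 111001101100111010
Gen 4 (rule 30): 100111001011100011
Gen 5 (rule 102): 101001011100100101
Gen 6 (rule 165): 111001101000100111
Gen 7 (rule 105): 101001110010000101
Gen 8 (rule 30): 101111001111001101
Gen 9 (rule 102): 110001010001010111
Gen 10 (rule 165): 000101110101111010
Gen 11 (rule 105): 110011011011001100
Gen 12 (rule 30): 101110010010111010

Answer: 101110010010111010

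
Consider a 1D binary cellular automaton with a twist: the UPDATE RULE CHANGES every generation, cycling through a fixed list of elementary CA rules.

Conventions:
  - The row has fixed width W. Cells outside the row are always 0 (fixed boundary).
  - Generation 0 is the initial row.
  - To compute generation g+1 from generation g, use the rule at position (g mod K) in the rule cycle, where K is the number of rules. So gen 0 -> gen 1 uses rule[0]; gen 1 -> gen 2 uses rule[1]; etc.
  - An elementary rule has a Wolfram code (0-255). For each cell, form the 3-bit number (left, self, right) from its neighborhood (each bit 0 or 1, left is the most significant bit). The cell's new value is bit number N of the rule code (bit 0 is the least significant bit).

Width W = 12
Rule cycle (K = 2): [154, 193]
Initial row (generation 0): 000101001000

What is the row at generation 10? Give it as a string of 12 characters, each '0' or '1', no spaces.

Answer: 010000001100

Derivation:
Gen 0: 000101001000
Gen 1 (rule 154): 001000110100
Gen 2 (rule 193): 100010010001
Gen 3 (rule 154): 010101101010
Gen 4 (rule 193): 000000100000
Gen 5 (rule 154): 000001010000
Gen 6 (rule 193): 111100000111
Gen 7 (rule 154): 111010001110
Gen 8 (rule 193): 011000100110
Gen 9 (rule 154): 110101011101
Gen 10 (rule 193): 010000001100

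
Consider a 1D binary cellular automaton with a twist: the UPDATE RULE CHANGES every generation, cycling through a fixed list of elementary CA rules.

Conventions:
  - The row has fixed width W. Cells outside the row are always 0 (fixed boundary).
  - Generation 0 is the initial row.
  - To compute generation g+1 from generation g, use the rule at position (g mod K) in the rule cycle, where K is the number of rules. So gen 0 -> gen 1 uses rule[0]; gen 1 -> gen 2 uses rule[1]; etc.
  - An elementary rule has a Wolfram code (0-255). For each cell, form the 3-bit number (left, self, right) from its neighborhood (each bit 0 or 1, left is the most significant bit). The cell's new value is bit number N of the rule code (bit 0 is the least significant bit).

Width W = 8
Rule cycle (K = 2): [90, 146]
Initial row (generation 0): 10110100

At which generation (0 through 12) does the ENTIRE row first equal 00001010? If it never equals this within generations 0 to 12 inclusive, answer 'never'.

Answer: 10

Derivation:
Gen 0: 10110100
Gen 1 (rule 90): 00110010
Gen 2 (rule 146): 01001101
Gen 3 (rule 90): 10111100
Gen 4 (rule 146): 00011010
Gen 5 (rule 90): 00111001
Gen 6 (rule 146): 01010110
Gen 7 (rule 90): 10000111
Gen 8 (rule 146): 01001010
Gen 9 (rule 90): 10110001
Gen 10 (rule 146): 00001010
Gen 11 (rule 90): 00010001
Gen 12 (rule 146): 00101010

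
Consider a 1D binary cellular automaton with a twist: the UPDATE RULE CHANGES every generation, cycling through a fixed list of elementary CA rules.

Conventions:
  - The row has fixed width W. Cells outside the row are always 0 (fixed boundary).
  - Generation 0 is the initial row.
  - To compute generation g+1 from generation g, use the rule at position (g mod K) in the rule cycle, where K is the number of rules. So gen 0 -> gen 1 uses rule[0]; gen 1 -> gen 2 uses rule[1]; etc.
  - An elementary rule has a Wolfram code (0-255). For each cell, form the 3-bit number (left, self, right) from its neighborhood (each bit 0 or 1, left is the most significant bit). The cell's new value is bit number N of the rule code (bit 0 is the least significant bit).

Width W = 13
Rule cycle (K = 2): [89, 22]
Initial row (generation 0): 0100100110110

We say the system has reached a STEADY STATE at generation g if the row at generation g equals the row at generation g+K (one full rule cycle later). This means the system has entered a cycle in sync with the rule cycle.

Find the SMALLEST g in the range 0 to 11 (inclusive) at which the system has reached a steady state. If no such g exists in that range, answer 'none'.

Answer: 9

Derivation:
Gen 0: 0100100110110
Gen 1 (rule 89): 0010010110111
Gen 2 (rule 22): 0111110000000
Gen 3 (rule 89): 0100011111111
Gen 4 (rule 22): 1110100000000
Gen 5 (rule 89): 1010011111111
Gen 6 (rule 22): 1011100000000
Gen 7 (rule 89): 0010111111111
Gen 8 (rule 22): 0110000000000
Gen 9 (rule 89): 0111111111111
Gen 10 (rule 22): 1000000000000
Gen 11 (rule 89): 0111111111111
Gen 12 (rule 22): 1000000000000
Gen 13 (rule 89): 0111111111111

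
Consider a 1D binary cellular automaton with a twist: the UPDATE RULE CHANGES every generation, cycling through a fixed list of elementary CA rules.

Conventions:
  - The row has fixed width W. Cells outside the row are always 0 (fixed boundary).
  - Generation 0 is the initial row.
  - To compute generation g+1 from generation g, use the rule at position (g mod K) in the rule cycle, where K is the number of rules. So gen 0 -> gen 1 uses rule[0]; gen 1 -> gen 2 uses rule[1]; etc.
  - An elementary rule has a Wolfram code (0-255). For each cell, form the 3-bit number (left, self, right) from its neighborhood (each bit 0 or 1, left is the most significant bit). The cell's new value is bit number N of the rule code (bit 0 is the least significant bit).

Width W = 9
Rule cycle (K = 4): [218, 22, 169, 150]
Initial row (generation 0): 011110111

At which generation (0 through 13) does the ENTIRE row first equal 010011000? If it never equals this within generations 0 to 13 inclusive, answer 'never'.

Gen 0: 011110111
Gen 1 (rule 218): 111110111
Gen 2 (rule 22): 000000000
Gen 3 (rule 169): 111111111
Gen 4 (rule 150): 011111110
Gen 5 (rule 218): 111111111
Gen 6 (rule 22): 000000000
Gen 7 (rule 169): 111111111
Gen 8 (rule 150): 011111110
Gen 9 (rule 218): 111111111
Gen 10 (rule 22): 000000000
Gen 11 (rule 169): 111111111
Gen 12 (rule 150): 011111110
Gen 13 (rule 218): 111111111

Answer: never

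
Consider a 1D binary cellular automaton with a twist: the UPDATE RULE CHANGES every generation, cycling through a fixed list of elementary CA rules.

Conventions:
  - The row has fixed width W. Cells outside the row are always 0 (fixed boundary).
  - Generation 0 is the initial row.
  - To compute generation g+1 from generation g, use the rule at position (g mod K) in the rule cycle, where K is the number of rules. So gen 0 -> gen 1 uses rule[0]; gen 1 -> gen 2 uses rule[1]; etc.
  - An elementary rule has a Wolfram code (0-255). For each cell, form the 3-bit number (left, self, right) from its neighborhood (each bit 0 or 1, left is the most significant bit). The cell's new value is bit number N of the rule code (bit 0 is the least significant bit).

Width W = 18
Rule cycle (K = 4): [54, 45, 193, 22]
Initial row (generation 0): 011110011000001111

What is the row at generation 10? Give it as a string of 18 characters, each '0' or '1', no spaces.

Answer: 111111111010101000

Derivation:
Gen 0: 011110011000001111
Gen 1 (rule 54): 100001100100010000
Gen 2 (rule 45): 101101000101010111
Gen 3 (rule 193): 000100010000000011
Gen 4 (rule 22): 001110111000000100
Gen 5 (rule 54): 010001000100001110
Gen 6 (rule 45): 010101010101101000
Gen 7 (rule 193): 000000000000100011
Gen 8 (rule 22): 000000000001110100
Gen 9 (rule 54): 000000000010001110
Gen 10 (rule 45): 111111111010101000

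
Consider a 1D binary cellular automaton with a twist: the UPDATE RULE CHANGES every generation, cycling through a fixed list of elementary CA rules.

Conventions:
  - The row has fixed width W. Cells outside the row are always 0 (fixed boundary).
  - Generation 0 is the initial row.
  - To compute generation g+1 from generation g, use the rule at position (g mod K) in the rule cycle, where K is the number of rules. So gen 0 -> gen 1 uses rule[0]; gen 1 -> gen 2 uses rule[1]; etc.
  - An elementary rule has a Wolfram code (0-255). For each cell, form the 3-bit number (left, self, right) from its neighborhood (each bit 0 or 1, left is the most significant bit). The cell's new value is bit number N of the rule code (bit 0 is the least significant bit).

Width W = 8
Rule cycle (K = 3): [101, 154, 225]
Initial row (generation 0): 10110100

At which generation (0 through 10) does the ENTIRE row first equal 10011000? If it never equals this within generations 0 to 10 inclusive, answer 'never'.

Gen 0: 10110100
Gen 1 (rule 101): 11011101
Gen 2 (rule 154): 10011000
Gen 3 (rule 225): 00001011
Gen 4 (rule 101): 11101101
Gen 5 (rule 154): 11001000
Gen 6 (rule 225): 01000011
Gen 7 (rule 101): 01011001
Gen 8 (rule 154): 10010110
Gen 9 (rule 225): 00001010
Gen 10 (rule 101): 11101110

Answer: 2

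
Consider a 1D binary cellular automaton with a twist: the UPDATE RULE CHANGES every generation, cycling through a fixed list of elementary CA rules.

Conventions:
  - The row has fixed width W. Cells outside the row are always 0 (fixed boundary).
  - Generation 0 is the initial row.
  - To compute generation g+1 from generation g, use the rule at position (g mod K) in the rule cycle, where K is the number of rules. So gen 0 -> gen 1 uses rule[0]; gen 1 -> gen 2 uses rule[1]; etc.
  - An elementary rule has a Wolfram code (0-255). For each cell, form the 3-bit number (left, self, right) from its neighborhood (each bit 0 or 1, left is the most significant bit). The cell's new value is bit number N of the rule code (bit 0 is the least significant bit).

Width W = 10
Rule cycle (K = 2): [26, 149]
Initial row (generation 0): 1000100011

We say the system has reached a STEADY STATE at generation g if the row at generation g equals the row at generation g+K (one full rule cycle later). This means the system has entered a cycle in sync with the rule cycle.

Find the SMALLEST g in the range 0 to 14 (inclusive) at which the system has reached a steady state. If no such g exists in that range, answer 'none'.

Answer: 5

Derivation:
Gen 0: 1000100011
Gen 1 (rule 26): 0101010110
Gen 2 (rule 149): 0101010001
Gen 3 (rule 26): 1000001010
Gen 4 (rule 149): 1111101011
Gen 5 (rule 26): 1000000010
Gen 6 (rule 149): 1111111011
Gen 7 (rule 26): 1000000010
Gen 8 (rule 149): 1111111011
Gen 9 (rule 26): 1000000010
Gen 10 (rule 149): 1111111011
Gen 11 (rule 26): 1000000010
Gen 12 (rule 149): 1111111011
Gen 13 (rule 26): 1000000010
Gen 14 (rule 149): 1111111011
Gen 15 (rule 26): 1000000010
Gen 16 (rule 149): 1111111011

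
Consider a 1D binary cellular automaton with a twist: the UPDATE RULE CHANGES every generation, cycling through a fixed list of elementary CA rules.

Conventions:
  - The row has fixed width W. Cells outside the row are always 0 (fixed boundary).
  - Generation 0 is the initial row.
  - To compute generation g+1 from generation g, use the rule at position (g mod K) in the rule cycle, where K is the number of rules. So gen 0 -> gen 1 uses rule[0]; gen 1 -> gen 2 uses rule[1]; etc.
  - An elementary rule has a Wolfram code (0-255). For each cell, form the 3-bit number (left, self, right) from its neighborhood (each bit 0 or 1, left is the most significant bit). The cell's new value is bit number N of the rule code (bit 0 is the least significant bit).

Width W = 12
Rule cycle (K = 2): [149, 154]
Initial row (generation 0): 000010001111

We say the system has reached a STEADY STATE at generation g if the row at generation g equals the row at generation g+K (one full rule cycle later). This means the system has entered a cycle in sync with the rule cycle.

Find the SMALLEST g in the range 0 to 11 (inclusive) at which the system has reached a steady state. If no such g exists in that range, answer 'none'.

Answer: none

Derivation:
Gen 0: 000010001111
Gen 1 (rule 149): 111011100110
Gen 2 (rule 154): 110011011101
Gen 3 (rule 149): 001000001001
Gen 4 (rule 154): 010100010110
Gen 5 (rule 149): 010111010001
Gen 6 (rule 154): 100110001010
Gen 7 (rule 149): 110001101011
Gen 8 (rule 154): 101011000010
Gen 9 (rule 149): 101000111011
Gen 10 (rule 154): 000101110010
Gen 11 (rule 149): 110100101011
Gen 12 (rule 154): 100011000010
Gen 13 (rule 149): 111000111011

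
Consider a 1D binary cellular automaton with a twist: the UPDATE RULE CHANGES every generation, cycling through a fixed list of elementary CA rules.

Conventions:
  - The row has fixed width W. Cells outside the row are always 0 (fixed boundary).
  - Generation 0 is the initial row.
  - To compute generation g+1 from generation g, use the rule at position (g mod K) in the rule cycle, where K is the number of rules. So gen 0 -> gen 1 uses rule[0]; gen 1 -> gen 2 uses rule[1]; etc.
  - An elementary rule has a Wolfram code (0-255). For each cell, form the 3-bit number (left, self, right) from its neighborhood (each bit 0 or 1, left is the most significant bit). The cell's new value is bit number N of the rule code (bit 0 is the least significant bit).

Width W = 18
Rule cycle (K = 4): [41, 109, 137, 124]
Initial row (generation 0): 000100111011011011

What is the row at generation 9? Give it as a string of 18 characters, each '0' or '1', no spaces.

Gen 0: 000100111011011011
Gen 1 (rule 41): 110000100110110110
Gen 2 (rule 109): 110110100111111110
Gen 3 (rule 137): 100100000111111100
Gen 4 (rule 124): 110110000100000110
Gen 5 (rule 41): 101100110001110100
Gen 6 (rule 109): 111100110101011101
Gen 7 (rule 137): 111000100000011000
Gen 8 (rule 124): 101100110000011100
Gen 9 (rule 41): 011000100111010001

Answer: 011000100111010001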